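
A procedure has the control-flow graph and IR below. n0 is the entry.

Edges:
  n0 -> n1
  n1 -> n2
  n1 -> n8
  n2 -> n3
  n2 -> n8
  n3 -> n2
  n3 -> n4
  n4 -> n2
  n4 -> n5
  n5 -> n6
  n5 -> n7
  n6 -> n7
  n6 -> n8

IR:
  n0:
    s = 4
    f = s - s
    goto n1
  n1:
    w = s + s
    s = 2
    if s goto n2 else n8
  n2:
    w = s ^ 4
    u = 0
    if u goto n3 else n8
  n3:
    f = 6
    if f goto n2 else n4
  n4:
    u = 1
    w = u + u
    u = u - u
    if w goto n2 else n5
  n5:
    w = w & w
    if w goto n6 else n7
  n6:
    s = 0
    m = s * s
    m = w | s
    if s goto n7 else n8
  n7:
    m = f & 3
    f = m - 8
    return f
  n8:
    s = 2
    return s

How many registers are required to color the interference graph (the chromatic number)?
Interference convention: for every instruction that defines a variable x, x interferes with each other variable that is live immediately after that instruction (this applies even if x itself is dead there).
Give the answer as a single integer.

Answer: 4

Analysis:
Per-block:
  n0: def={f,s} ue=∅
  n1: def={s,w} ue={s}
  n2: def={u,w} ue={s}
  n3: def={f} ue=∅
  n4: def={u,w} ue=∅
  n5: def={w} ue={w}
  n6: def={m,s} ue={w}
  n7: def={f,m} ue={f}
  n8: def={s} ue=∅

Live sets:
  live n0: ∅→{s}
  live n1: {s}→{s}
  live n2: {s}→{s}
  live n3: {s}→{f,s}
  live n4: {f,s}→{f,s,w}
  live n5: {f,w}→{f,w}
  live n6: {f,w}→{f}
  live n7: {f}→∅
  live n8: ∅→∅

Conflict graph:
  f — {m,s,u,w}
  m — {f,s,w}
  s — {f,m,u,w}
  u — {f,s,w}
  w — {f,m,s,u}

Registers:
  clique {f,m,s,w} ⇒ need ≥ 4
  4-colouring: r0={f}  r1={s}  r2={w}  r3={m,u}
  χ = 4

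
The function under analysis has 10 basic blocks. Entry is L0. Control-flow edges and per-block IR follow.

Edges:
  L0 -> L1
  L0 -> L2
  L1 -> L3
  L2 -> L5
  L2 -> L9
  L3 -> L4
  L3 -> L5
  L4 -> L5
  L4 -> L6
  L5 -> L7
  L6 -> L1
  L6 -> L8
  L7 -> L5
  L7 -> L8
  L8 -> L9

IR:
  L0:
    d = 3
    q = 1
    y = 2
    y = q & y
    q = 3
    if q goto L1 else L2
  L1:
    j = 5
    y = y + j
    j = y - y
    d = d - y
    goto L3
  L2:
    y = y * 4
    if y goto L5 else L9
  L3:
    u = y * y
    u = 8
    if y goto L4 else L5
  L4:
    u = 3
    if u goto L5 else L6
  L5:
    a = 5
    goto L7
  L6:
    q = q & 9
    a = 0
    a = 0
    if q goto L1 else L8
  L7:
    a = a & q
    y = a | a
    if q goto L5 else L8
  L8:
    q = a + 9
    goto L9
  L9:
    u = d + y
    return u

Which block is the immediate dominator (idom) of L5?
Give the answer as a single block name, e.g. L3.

idom tree: L1←L0 L2←L0 L3←L1 L4←L3 L5←L0 L6←L4 L7←L5 L8←L0 L9←L0
Join-block Dom:
  L1: preds {L0,L6}: {L0} ∩ {L0,L1,L3,L4,L6} = {L0}; idom=L0
  L5: preds {L2,L3,L4,L7}: {L0,L2} ∩ {L0,L1,L3} ∩ {L0,L1,L3,L4} ∩ {L0,L5,L7} = {L0}; idom=L0
  L8: preds {L6,L7}: {L0,L1,L3,L4,L6} ∩ {L0,L5,L7} = {L0}; idom=L0
  L9: preds {L2,L8}: {L0,L2} ∩ {L0,L8} = {L0}; idom=L0

idom(L5) = L0

Answer: L0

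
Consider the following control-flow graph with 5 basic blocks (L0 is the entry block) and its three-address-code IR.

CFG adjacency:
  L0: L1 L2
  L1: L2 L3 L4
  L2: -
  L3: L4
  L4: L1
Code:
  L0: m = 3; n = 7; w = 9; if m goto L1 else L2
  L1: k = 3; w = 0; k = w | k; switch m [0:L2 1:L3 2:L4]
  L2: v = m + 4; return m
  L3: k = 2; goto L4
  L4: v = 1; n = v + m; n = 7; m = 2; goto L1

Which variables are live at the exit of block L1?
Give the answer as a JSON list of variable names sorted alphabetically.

Per-block:
  L0 def {m,n,w} use ∅
  L1 def {k,w} use {m}
  L2 def {v} use {m}
  L3 def {k} use ∅
  L4 def {m,n,v} use {m}

Live sets:
  L0: in=∅ out={m}
  L1: in={m} out={m}
  L2: in={m} out=∅
  L3: in={m} out={m}
  L4: in={m} out={m}

live-out(L1) = ["m"]

Answer: ["m"]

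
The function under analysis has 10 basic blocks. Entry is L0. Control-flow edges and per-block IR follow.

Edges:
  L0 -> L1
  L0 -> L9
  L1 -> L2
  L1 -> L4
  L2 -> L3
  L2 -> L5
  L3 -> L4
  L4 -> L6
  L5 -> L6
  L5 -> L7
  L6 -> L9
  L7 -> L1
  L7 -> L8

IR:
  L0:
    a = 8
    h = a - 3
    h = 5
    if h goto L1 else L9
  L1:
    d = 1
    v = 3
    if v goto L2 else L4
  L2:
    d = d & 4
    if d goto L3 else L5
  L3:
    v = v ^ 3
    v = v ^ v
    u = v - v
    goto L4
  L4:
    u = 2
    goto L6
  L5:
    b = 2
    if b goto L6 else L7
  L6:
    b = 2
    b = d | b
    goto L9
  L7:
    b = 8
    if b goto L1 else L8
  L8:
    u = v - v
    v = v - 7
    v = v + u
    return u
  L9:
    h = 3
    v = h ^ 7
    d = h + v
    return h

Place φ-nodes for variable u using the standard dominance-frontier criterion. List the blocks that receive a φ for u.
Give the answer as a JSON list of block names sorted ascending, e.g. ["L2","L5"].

Answer: ["L4", "L6", "L9"]

Working:
idom tree: L1←L0 L2←L1 L3←L2 L4←L1 L5←L2 L6←L1 L7←L5 L8←L7 L9←L0
Dom at joins:
  L1: preds {L0,L7}: {L0} ∩ {L0,L1,L2,L5,L7} = {L0}; idom=L0
  L4: preds {L1,L3}: {L0,L1} ∩ {L0,L1,L2,L3} = {L0,L1}; idom=L1
  L6: preds {L4,L5}: {L0,L1,L4} ∩ {L0,L1,L2,L5} = {L0,L1}; idom=L1
  L9: preds {L0,L6}: {L0} ∩ {L0,L1,L6} = {L0}; idom=L0

DF derivation:
  L1←L0: walk · to L0
  L1←L7: walk L7→L5→L2→L1 to L0
  L4←L1: walk · to L1
  L4←L3: walk L3→L2 to L1
  L6←L4: walk L4 to L1
  L6←L5: walk L5→L2 to L1
  L9←L0: walk · to L0
  L9←L6: walk L6→L1 to L0
  L0: DF=∅
  L1: DF={L1,L9}
  L2: DF={L1,L4,L6}
  L3: DF={L4}
  L4: DF={L6}
  L5: DF={L1,L6}
  L6: DF={L9}
  L7: DF={L1}
  L8: DF=∅
  L9: DF=∅

φ for u: defs {L3,L4,L8}
  DF⁺ = {L4,L6,L9}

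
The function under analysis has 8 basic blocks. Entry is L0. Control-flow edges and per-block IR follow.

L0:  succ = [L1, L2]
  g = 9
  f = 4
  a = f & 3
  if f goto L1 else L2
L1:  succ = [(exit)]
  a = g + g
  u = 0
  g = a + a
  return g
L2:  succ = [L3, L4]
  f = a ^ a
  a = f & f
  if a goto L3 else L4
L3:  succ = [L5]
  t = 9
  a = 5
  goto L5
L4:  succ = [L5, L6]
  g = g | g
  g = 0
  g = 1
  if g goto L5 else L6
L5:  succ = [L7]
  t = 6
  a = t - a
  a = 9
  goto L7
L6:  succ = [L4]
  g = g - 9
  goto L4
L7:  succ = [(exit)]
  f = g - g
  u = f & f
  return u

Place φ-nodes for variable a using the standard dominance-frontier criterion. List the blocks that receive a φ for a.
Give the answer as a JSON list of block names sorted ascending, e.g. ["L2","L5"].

Answer: ["L5"]

Derivation:
idom tree: L1←L0 L2←L0 L3←L2 L4←L2 L5←L2 L6←L4 L7←L5
Dom∩ at merges:
  L4: preds {L2,L6}: {L0,L2} ∩ {L0,L2,L4,L6} = {L0,L2}; idom=L2
  L5: preds {L3,L4}: {L0,L2,L3} ∩ {L0,L2,L4} = {L0,L2}; idom=L2

DF walk-up:
  L4←L2: walk · to L2
  L4←L6: walk L6→L4 to L2
  L5←L3: walk L3 to L2
  L5←L4: walk L4 to L2
  L0: DF=∅
  L1: DF=∅
  L2: DF=∅
  L3: DF={L5}
  L4: DF={L4,L5}
  L5: DF=∅
  L6: DF={L4}
  L7: DF=∅

φ for a: defs {L0,L1,L2,L3,L5}
  DF⁺ = {L5}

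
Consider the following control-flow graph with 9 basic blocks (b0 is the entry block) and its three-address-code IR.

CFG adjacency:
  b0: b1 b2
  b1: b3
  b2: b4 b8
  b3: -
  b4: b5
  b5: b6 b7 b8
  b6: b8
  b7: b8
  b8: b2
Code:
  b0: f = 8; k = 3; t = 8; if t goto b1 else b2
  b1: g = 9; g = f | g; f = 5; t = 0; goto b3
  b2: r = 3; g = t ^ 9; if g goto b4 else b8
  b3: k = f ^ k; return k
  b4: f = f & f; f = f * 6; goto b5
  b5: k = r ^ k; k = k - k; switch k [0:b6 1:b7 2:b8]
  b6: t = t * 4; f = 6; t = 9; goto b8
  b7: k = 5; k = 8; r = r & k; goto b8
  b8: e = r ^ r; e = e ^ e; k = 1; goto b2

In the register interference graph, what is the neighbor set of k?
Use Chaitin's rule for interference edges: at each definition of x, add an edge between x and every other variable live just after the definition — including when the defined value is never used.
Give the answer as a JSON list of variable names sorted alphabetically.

Answer: ["f", "g", "r", "t"]

Derivation:
def/use:
  b0: {f,k,t} / ∅
  b1: {f,g,t} / {f}
  b2: {g,r} / {t}
  b3: {k} / {f,k}
  b4: {f} / {f}
  b5: {k} / {k,r}
  b6: {f,t} / {t}
  b7: {k,r} / {r}
  b8: {e,k} / {r}

Live sets:
  live b0: ∅→{f,k,t}
  live b1: {f,k}→{f,k}
  live b2: {f,k,t}→{f,k,r,t}
  live b3: {f,k}→∅
  live b4: {f,k,r,t}→{f,k,r,t}
  live b5: {f,k,r,t}→{f,r,t}
  live b6: {r,t}→{f,r,t}
  live b7: {f,r,t}→{f,r,t}
  live b8: {f,r,t}→{f,k,t}

Conflict graph:
  e: {f,t}
  f: {e,g,k,r,t}
  g: {f,k,r,t}
  k: {f,g,r,t}
  r: {f,g,k,t}
  t: {e,f,g,k,r}

N(k) = ["f", "g", "r", "t"]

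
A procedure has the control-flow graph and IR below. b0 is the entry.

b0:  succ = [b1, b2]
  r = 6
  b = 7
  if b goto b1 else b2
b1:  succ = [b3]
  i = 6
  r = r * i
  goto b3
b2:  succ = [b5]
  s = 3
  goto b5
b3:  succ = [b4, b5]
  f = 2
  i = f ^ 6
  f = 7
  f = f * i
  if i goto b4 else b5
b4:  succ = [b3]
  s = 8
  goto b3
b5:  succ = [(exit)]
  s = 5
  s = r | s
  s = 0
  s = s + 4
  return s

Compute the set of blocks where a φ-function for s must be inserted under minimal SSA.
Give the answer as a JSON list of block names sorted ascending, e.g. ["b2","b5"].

Answer: ["b3", "b5"]

Derivation:
idom tree: b1←b0 b2←b0 b3←b1 b4←b3 b5←b0
Join-block Dom:
  b3: preds {b1,b4}: {b0,b1} ∩ {b0,b1,b3,b4} = {b0,b1}; idom=b1
  b5: preds {b2,b3}: {b0,b2} ∩ {b0,b1,b3} = {b0}; idom=b0

Frontier:
  join b3 pred b1: · stop@b1
  join b3 pred b4: b4→b3 stop@b1
  join b5 pred b2: b2 stop@b0
  join b5 pred b3: b3→b1 stop@b0
  b0 → ∅
  b1 → {b5}
  b2 → {b5}
  b3 → {b3,b5}
  b4 → {b3}
  b5 → ∅

φ for s: defs {b2,b4,b5}
  DF⁺ = {b3,b5}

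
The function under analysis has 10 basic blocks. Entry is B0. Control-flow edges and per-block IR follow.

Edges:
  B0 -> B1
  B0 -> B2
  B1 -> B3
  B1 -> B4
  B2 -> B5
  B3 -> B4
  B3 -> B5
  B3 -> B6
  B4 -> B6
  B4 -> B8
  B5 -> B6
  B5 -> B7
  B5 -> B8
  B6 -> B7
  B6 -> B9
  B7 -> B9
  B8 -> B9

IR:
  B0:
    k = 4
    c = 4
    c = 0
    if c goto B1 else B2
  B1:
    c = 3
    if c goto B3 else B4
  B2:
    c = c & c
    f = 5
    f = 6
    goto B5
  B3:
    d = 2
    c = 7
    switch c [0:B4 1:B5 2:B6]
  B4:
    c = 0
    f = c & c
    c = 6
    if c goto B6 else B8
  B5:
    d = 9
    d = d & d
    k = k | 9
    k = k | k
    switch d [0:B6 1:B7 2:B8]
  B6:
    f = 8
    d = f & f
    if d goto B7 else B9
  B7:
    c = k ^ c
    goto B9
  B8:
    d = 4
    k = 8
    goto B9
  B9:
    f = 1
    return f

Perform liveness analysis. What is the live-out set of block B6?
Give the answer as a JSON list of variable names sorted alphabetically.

Answer: ["c", "k"]

Analysis:
Block summaries:
  B0: {c,k} / ∅
  B1: {c} / ∅
  B2: {c,f} / {c}
  B3: {c,d} / ∅
  B4: {c,f} / ∅
  B5: {d,k} / {k}
  B6: {d,f} / ∅
  B7: {c} / {c,k}
  B8: {d,k} / ∅
  B9: {f} / ∅

Live sets:
  B0 li=∅ lo={c,k}
  B1 li={k} lo={k}
  B2 li={c,k} lo={c,k}
  B3 li={k} lo={c,k}
  B4 li={k} lo={c,k}
  B5 li={c,k} lo={c,k}
  B6 li={c,k} lo={c,k}
  B7 li={c,k} lo=∅
  B8 li=∅ lo=∅
  B9 li=∅ lo=∅

live-out(B6) = ["c", "k"]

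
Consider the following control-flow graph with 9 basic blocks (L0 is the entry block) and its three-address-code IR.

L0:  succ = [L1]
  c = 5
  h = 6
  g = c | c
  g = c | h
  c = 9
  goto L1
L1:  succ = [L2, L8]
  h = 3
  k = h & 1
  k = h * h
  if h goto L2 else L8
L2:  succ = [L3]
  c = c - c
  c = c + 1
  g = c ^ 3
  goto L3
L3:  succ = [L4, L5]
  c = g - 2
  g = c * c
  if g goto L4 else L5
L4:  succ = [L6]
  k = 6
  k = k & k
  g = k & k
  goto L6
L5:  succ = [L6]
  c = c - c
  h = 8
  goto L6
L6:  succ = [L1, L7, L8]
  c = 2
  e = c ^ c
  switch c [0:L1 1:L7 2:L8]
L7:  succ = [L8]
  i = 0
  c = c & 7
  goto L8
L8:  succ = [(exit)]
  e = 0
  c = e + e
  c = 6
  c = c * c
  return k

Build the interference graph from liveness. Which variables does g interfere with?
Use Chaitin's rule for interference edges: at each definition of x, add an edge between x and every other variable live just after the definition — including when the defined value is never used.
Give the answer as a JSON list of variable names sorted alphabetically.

def/use:
  L0 def {c,g,h} use ∅
  L1 def {h,k} use ∅
  L2 def {c,g} use {c}
  L3 def {c,g} use {g}
  L4 def {g,k} use ∅
  L5 def {c,h} use {c}
  L6 def {c,e} use ∅
  L7 def {c,i} use {c}
  L8 def {c,e} use {k}

Live sets:
  L0 li=∅ lo={c}
  L1 li={c} lo={c,k}
  L2 li={c,k} lo={g,k}
  L3 li={g,k} lo={c,k}
  L4 li=∅ lo={k}
  L5 li={c,k} lo={k}
  L6 li={k} lo={c,k}
  L7 li={c,k} lo={k}
  L8 li={k} lo=∅

Interfere edges:
  c — {e,g,h,i,k}
  e — {c,k}
  g — {c,h,k}
  h — {c,g,k}
  i — {c,k}
  k — {c,e,g,h,i}

N(g) = ["c", "h", "k"]

Answer: ["c", "h", "k"]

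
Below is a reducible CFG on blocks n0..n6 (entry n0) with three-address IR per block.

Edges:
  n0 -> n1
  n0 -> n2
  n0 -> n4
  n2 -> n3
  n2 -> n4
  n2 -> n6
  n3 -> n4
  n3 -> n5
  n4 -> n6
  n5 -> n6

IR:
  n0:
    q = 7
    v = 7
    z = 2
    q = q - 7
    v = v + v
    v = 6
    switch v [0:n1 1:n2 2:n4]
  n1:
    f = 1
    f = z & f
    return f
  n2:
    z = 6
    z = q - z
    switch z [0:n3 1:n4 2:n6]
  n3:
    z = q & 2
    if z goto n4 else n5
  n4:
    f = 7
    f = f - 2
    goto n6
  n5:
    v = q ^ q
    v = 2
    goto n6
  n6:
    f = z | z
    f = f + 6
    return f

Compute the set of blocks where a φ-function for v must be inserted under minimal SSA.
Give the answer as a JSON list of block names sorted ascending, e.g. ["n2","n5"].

idom tree: n1←n0 n2←n0 n3←n2 n4←n0 n5←n3 n6←n0
Dom∩ at merges:
  n4: preds {n0,n2,n3}: {n0} ∩ {n0,n2} ∩ {n0,n2,n3} = {n0}; idom=n0
  n6: preds {n2,n4,n5}: {n0,n2} ∩ {n0,n4} ∩ {n0,n2,n3,n5} = {n0}; idom=n0

Frontier:
  join n4 pred n0: · stop@n0
  join n4 pred n2: n2 stop@n0
  join n4 pred n3: n3→n2 stop@n0
  join n6 pred n2: n2 stop@n0
  join n6 pred n4: n4 stop@n0
  join n6 pred n5: n5→n3→n2 stop@n0
  n0: DF=∅
  n1: DF=∅
  n2: DF={n4,n6}
  n3: DF={n4,n6}
  n4: DF={n6}
  n5: DF={n6}
  n6: DF=∅

φ for v: defs {n0,n5}
  DF⁺ = {n6}

Answer: ["n6"]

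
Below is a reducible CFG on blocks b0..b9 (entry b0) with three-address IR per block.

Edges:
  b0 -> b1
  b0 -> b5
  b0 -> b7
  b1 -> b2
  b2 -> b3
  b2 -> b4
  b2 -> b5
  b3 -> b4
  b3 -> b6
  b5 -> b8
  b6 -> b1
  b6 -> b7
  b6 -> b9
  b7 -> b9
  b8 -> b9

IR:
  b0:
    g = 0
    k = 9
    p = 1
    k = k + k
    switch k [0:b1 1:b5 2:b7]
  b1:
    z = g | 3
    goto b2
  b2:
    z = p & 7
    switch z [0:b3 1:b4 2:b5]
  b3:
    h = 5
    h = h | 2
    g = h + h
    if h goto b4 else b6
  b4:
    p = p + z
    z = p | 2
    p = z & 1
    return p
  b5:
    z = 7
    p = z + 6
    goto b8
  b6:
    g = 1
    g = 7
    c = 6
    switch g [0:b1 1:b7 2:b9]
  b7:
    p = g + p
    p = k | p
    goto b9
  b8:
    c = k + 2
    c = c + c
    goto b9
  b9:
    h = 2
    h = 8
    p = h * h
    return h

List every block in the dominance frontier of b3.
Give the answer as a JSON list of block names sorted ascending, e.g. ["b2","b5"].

idom tree: b1←b0 b2←b1 b3←b2 b4←b2 b5←b0 b6←b3 b7←b0 b8←b5 b9←b0
Join-block Dom:
  b1: preds {b0,b6}: {b0} ∩ {b0,b1,b2,b3,b6} = {b0}; idom=b0
  b4: preds {b2,b3}: {b0,b1,b2} ∩ {b0,b1,b2,b3} = {b0,b1,b2}; idom=b2
  b5: preds {b0,b2}: {b0} ∩ {b0,b1,b2} = {b0}; idom=b0
  b7: preds {b0,b6}: {b0} ∩ {b0,b1,b2,b3,b6} = {b0}; idom=b0
  b9: preds {b6,b7,b8}: {b0,b1,b2,b3,b6} ∩ {b0,b7} ∩ {b0,b5,b8} = {b0}; idom=b0

DF walk-up:
  join b1 pred b0: · stop@b0
  join b1 pred b6: b6→b3→b2→b1 stop@b0
  join b4 pred b2: · stop@b2
  join b4 pred b3: b3 stop@b2
  join b5 pred b0: · stop@b0
  join b5 pred b2: b2→b1 stop@b0
  join b7 pred b0: · stop@b0
  join b7 pred b6: b6→b3→b2→b1 stop@b0
  join b9 pred b6: b6→b3→b2→b1 stop@b0
  join b9 pred b7: b7 stop@b0
  join b9 pred b8: b8→b5 stop@b0
  b0: DF=∅
  b1: DF={b1,b5,b7,b9}
  b2: DF={b1,b5,b7,b9}
  b3: DF={b1,b4,b7,b9}
  b4: DF=∅
  b5: DF={b9}
  b6: DF={b1,b7,b9}
  b7: DF={b9}
  b8: DF={b9}
  b9: DF=∅

DF(b3) = ["b1", "b4", "b7", "b9"]

Answer: ["b1", "b4", "b7", "b9"]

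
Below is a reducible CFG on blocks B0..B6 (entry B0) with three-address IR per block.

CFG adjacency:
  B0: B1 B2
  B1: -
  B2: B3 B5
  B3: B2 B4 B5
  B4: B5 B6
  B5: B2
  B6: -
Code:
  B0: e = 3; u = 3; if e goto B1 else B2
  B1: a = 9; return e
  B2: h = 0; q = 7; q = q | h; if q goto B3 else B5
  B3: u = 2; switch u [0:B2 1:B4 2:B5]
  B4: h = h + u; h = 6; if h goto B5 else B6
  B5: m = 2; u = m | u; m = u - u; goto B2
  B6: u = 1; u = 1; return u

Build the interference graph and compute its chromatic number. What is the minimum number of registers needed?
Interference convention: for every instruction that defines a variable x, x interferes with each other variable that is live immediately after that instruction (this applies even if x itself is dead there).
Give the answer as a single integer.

Answer: 3

Derivation:
Block summaries:
  B0: def={e,u} ue=∅
  B1: def={a} ue={e}
  B2: def={h,q} ue=∅
  B3: def={u} ue=∅
  B4: def={h} ue={h,u}
  B5: def={m,u} ue={u}
  B6: def={u} ue=∅

Backward fixpoint:
  B0: in=∅ out={e,u}
  B1: in={e} out=∅
  B2: in={u} out={h,u}
  B3: in={h} out={h,u}
  B4: in={h,u} out={u}
  B5: in={u} out={u}
  B6: in=∅ out=∅

Interference:
  a↔{e}
  e↔{a,u}
  h↔{q,u}
  m↔{u}
  q↔{h,u}
  u↔{e,h,m,q}

Colouring:
  clique {h,q,u} ⇒ need ≥ 3
  assign a→c0 e→c1 h→c1 m→c1 q→c2 u→c0 — no edge inside a register ⇒ χ ≤ 3
  χ = 3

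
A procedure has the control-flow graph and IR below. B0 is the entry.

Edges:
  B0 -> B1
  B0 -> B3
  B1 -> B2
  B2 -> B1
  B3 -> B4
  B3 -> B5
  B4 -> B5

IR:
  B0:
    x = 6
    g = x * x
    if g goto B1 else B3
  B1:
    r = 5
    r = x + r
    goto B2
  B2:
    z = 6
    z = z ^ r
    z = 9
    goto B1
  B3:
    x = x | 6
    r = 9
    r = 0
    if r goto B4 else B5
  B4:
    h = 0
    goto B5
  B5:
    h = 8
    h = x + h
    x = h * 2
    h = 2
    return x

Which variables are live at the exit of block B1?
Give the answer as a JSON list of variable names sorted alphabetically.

Answer: ["r", "x"]

Derivation:
Per-block:
  B0 def {g,x} use ∅
  B1 def {r} use {x}
  B2 def {z} use {r}
  B3 def {r,x} use {x}
  B4 def {h} use ∅
  B5 def {h,x} use {x}

Liveness:
  B0: in=∅ out={x}
  B1: in={x} out={r,x}
  B2: in={r,x} out={x}
  B3: in={x} out={x}
  B4: in={x} out={x}
  B5: in={x} out=∅

live-out(B1) = ["r", "x"]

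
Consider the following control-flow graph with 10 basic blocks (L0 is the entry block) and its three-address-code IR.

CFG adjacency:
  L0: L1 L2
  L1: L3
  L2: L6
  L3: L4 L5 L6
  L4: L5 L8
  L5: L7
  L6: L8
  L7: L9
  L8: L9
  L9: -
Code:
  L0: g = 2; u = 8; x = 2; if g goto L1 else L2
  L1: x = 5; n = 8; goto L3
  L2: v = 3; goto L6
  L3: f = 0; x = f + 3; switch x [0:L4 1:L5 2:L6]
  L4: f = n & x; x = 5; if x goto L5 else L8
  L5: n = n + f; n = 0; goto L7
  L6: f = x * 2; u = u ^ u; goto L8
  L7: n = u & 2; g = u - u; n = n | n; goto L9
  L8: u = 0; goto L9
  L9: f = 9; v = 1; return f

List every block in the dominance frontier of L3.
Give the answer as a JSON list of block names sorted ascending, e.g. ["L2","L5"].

idom tree: L1←L0 L2←L0 L3←L1 L4←L3 L5←L3 L6←L0 L7←L5 L8←L0 L9←L0
Dom∩ at merges:
  L5: preds {L3,L4}: {L0,L1,L3} ∩ {L0,L1,L3,L4} = {L0,L1,L3}; idom=L3
  L6: preds {L2,L3}: {L0,L2} ∩ {L0,L1,L3} = {L0}; idom=L0
  L8: preds {L4,L6}: {L0,L1,L3,L4} ∩ {L0,L6} = {L0}; idom=L0
  L9: preds {L7,L8}: {L0,L1,L3,L5,L7} ∩ {L0,L8} = {L0}; idom=L0

Frontier:
  join L5 pred L3: · stop@L3
  join L5 pred L4: L4 stop@L3
  join L6 pred L2: L2 stop@L0
  join L6 pred L3: L3→L1 stop@L0
  join L8 pred L4: L4→L3→L1 stop@L0
  join L8 pred L6: L6 stop@L0
  join L9 pred L7: L7→L5→L3→L1 stop@L0
  join L9 pred L8: L8 stop@L0
  L0: DF=∅
  L1: DF={L6,L8,L9}
  L2: DF={L6}
  L3: DF={L6,L8,L9}
  L4: DF={L5,L8}
  L5: DF={L9}
  L6: DF={L8}
  L7: DF={L9}
  L8: DF={L9}
  L9: DF=∅

DF(L3) = ["L6", "L8", "L9"]

Answer: ["L6", "L8", "L9"]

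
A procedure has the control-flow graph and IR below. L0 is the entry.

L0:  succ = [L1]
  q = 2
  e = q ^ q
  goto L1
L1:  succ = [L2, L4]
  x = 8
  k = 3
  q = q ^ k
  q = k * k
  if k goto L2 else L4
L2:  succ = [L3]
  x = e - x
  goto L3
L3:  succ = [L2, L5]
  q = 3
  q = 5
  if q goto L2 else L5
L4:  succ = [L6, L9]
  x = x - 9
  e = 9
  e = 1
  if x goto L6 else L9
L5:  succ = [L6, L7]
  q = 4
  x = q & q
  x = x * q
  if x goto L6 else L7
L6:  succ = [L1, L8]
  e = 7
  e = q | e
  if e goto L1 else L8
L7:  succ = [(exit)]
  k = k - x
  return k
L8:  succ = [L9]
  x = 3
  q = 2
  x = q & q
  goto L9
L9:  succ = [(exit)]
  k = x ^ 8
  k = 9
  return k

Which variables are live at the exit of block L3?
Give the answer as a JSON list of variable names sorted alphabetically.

def/use:
  L0: {e,q} / ∅
  L1: {k,q,x} / {q}
  L2: {x} / {e,x}
  L3: {q} / ∅
  L4: {e,x} / {x}
  L5: {q,x} / ∅
  L6: {e} / {q}
  L7: {k} / {k,x}
  L8: {q,x} / ∅
  L9: {k} / {x}

Backward fixpoint:
  L0: in=∅ out={e,q}
  L1: in={e,q} out={e,k,q,x}
  L2: in={e,k,x} out={e,k,x}
  L3: in={e,k,x} out={e,k,x}
  L4: in={q,x} out={q,x}
  L5: in={k} out={k,q,x}
  L6: in={q} out={e,q}
  L7: in={k,x} out=∅
  L8: in=∅ out={x}
  L9: in={x} out=∅

live-out(L3) = ["e", "k", "x"]

Answer: ["e", "k", "x"]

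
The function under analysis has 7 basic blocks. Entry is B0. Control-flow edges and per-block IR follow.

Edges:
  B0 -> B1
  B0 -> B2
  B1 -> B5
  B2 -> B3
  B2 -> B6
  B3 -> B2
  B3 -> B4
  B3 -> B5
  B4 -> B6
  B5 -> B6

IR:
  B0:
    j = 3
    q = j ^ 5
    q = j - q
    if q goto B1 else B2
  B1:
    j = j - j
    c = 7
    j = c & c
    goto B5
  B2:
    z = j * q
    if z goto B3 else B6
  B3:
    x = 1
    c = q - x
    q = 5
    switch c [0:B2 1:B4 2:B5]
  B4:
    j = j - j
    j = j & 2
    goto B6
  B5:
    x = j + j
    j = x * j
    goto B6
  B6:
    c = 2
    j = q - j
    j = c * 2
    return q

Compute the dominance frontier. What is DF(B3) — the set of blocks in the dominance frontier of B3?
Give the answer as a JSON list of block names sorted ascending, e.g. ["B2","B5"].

idom tree: B1←B0 B2←B0 B3←B2 B4←B3 B5←B0 B6←B0
Dom at joins:
  B2: preds {B0,B3}: {B0} ∩ {B0,B2,B3} = {B0}; idom=B0
  B5: preds {B1,B3}: {B0,B1} ∩ {B0,B2,B3} = {B0}; idom=B0
  B6: preds {B2,B4,B5}: {B0,B2} ∩ {B0,B2,B3,B4} ∩ {B0,B5} = {B0}; idom=B0

DF derivation:
  B2←B0: walk · to B0
  B2←B3: walk B3→B2 to B0
  B5←B1: walk B1 to B0
  B5←B3: walk B3→B2 to B0
  B6←B2: walk B2 to B0
  B6←B4: walk B4→B3→B2 to B0
  B6←B5: walk B5 to B0
  DF(B0)=∅
  DF(B1)={B5}
  DF(B2)={B2,B5,B6}
  DF(B3)={B2,B5,B6}
  DF(B4)={B6}
  DF(B5)={B6}
  DF(B6)=∅

DF(B3) = ["B2", "B5", "B6"]

Answer: ["B2", "B5", "B6"]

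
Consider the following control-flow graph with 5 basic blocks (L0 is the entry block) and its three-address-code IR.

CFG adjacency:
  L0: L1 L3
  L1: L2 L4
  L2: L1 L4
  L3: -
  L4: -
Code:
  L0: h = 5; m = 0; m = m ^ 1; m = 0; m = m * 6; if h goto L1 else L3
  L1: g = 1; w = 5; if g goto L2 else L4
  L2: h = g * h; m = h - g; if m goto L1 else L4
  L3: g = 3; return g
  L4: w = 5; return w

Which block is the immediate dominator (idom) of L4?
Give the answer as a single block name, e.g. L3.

idom tree: L1←L0 L2←L1 L3←L0 L4←L1
Dom∩ at merges:
  L1: preds {L0,L2}: {L0} ∩ {L0,L1,L2} = {L0}; idom=L0
  L4: preds {L1,L2}: {L0,L1} ∩ {L0,L1,L2} = {L0,L1}; idom=L1

idom(L4) = L1

Answer: L1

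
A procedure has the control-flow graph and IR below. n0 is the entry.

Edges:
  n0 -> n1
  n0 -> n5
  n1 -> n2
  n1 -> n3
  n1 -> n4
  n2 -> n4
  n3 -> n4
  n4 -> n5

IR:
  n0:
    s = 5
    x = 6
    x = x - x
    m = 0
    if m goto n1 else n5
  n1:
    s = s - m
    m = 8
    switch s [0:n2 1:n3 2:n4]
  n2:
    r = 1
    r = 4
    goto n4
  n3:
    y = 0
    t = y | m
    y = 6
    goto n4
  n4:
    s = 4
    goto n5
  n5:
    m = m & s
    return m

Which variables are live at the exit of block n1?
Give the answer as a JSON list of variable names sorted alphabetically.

Block summaries:
  n0: {m,s,x} / ∅
  n1: {m,s} / {m,s}
  n2: {r} / ∅
  n3: {t,y} / {m}
  n4: {s} / ∅
  n5: {m} / {m,s}

Liveness:
  n0 li=∅ lo={m,s}
  n1 li={m,s} lo={m}
  n2 li={m} lo={m}
  n3 li={m} lo={m}
  n4 li={m} lo={m,s}
  n5 li={m,s} lo=∅

live-out(n1) = ["m"]

Answer: ["m"]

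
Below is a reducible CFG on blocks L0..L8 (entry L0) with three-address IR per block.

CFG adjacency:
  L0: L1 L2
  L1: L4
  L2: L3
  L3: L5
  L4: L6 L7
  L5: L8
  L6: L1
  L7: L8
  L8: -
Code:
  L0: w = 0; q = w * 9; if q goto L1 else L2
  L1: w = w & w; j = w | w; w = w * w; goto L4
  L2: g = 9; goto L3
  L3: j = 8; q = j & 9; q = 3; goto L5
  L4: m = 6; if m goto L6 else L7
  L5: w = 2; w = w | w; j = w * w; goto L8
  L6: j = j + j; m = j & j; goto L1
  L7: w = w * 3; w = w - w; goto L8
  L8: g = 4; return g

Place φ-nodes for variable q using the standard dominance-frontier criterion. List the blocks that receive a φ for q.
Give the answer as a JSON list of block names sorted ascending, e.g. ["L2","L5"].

idom tree: L1←L0 L2←L0 L3←L2 L4←L1 L5←L3 L6←L4 L7←L4 L8←L0
Join-block Dom:
  L1: preds {L0,L6}: {L0} ∩ {L0,L1,L4,L6} = {L0}; idom=L0
  L8: preds {L5,L7}: {L0,L2,L3,L5} ∩ {L0,L1,L4,L7} = {L0}; idom=L0

Frontier:
  L1←L0: walk · to L0
  L1←L6: walk L6→L4→L1 to L0
  L8←L5: walk L5→L3→L2 to L0
  L8←L7: walk L7→L4→L1 to L0
  L0: DF=∅
  L1: DF={L1,L8}
  L2: DF={L8}
  L3: DF={L8}
  L4: DF={L1,L8}
  L5: DF={L8}
  L6: DF={L1}
  L7: DF={L8}
  L8: DF=∅

φ for q: defs {L0,L3}
  DF⁺ = {L8}

Answer: ["L8"]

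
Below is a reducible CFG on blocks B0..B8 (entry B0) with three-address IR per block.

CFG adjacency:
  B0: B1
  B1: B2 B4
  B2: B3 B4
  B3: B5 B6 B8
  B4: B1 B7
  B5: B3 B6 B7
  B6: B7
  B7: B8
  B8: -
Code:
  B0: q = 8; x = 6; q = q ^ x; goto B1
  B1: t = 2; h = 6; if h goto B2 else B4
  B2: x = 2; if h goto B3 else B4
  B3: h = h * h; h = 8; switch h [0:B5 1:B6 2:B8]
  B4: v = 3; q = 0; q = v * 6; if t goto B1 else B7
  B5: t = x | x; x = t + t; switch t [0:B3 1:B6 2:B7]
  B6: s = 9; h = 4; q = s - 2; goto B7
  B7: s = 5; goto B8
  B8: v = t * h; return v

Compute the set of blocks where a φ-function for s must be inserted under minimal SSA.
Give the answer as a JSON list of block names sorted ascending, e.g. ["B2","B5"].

Answer: ["B7", "B8"]

Analysis:
idom tree: B1←B0 B2←B1 B3←B2 B4←B1 B5←B3 B6←B3 B7←B1 B8←B1
Dom at joins:
  B1: preds {B0,B4}: {B0} ∩ {B0,B1,B4} = {B0}; idom=B0
  B3: preds {B2,B5}: {B0,B1,B2} ∩ {B0,B1,B2,B3,B5} = {B0,B1,B2}; idom=B2
  B4: preds {B1,B2}: {B0,B1} ∩ {B0,B1,B2} = {B0,B1}; idom=B1
  B6: preds {B3,B5}: {B0,B1,B2,B3} ∩ {B0,B1,B2,B3,B5} = {B0,B1,B2,B3}; idom=B3
  B7: preds {B4,B5,B6}: {B0,B1,B4} ∩ {B0,B1,B2,B3,B5} ∩ {B0,B1,B2,B3,B6} = {B0,B1}; idom=B1
  B8: preds {B3,B7}: {B0,B1,B2,B3} ∩ {B0,B1,B7} = {B0,B1}; idom=B1

Frontier:
  B1←B0: walk · to B0
  B1←B4: walk B4→B1 to B0
  B3←B2: walk · to B2
  B3←B5: walk B5→B3 to B2
  B4←B1: walk · to B1
  B4←B2: walk B2 to B1
  B6←B3: walk · to B3
  B6←B5: walk B5 to B3
  B7←B4: walk B4 to B1
  B7←B5: walk B5→B3→B2 to B1
  B7←B6: walk B6→B3→B2 to B1
  B8←B3: walk B3→B2 to B1
  B8←B7: walk B7 to B1
  B0 → ∅
  B1 → {B1}
  B2 → {B4,B7,B8}
  B3 → {B3,B7,B8}
  B4 → {B1,B7}
  B5 → {B3,B6,B7}
  B6 → {B7}
  B7 → {B8}
  B8 → ∅

φ for s: defs {B6,B7}
  DF⁺ = {B7,B8}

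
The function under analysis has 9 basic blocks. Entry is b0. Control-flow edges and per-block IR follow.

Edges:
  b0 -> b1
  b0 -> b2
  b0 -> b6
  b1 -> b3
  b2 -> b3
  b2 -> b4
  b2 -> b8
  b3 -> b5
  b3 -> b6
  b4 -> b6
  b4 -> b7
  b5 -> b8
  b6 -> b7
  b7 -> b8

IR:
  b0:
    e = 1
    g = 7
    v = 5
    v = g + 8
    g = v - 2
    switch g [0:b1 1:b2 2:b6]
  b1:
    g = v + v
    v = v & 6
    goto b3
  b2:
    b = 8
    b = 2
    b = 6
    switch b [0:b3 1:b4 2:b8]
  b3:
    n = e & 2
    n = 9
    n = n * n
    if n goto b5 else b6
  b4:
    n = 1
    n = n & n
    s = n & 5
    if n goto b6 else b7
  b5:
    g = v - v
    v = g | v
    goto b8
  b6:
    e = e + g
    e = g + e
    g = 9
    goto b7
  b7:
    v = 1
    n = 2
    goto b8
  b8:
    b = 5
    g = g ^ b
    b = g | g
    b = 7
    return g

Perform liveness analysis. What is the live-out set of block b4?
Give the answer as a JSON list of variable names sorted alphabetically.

Block summaries:
  b0: {e,g,v} / ∅
  b1: {g,v} / {v}
  b2: {b} / ∅
  b3: {n} / {e}
  b4: {n,s} / ∅
  b5: {g,v} / {v}
  b6: {e,g} / {e,g}
  b7: {n,v} / ∅
  b8: {b,g} / {g}

Backward fixpoint:
  b0 li=∅ lo={e,g,v}
  b1 li={e,v} lo={e,g,v}
  b2 li={e,g,v} lo={e,g,v}
  b3 li={e,g,v} lo={e,g,v}
  b4 li={e,g} lo={e,g}
  b5 li={v} lo={g}
  b6 li={e,g} lo={g}
  b7 li={g} lo={g}
  b8 li={g} lo=∅

live-out(b4) = ["e", "g"]

Answer: ["e", "g"]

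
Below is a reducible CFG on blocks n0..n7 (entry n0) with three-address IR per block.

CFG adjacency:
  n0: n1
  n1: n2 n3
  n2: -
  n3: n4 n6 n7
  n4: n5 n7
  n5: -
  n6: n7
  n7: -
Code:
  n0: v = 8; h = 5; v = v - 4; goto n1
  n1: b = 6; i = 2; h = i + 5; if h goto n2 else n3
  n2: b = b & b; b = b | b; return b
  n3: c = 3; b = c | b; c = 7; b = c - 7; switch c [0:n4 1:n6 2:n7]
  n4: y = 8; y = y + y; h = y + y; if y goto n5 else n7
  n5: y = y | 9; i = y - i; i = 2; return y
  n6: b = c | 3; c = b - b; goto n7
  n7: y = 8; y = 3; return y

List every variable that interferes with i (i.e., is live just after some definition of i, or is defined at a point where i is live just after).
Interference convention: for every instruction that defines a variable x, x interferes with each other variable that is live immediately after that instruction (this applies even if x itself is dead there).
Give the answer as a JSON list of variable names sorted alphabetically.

Answer: ["b", "c", "h", "y"]

Working:
Block summaries:
  n0: {h,v} / ∅
  n1: {b,h,i} / ∅
  n2: {b} / {b}
  n3: {b,c} / {b}
  n4: {h,y} / ∅
  n5: {i,y} / {i,y}
  n6: {b,c} / {c}
  n7: {y} / ∅

Backward fixpoint:
  n0: in=∅ out=∅
  n1: in=∅ out={b,i}
  n2: in={b} out=∅
  n3: in={b,i} out={c,i}
  n4: in={i} out={i,y}
  n5: in={i,y} out=∅
  n6: in={c} out=∅
  n7: in=∅ out=∅

Interfere edges:
  b↔{c,h,i}
  c↔{b,i}
  h↔{b,i,v,y}
  i↔{b,c,h,y}
  v↔{h}
  y↔{h,i}

N(i) = ["b", "c", "h", "y"]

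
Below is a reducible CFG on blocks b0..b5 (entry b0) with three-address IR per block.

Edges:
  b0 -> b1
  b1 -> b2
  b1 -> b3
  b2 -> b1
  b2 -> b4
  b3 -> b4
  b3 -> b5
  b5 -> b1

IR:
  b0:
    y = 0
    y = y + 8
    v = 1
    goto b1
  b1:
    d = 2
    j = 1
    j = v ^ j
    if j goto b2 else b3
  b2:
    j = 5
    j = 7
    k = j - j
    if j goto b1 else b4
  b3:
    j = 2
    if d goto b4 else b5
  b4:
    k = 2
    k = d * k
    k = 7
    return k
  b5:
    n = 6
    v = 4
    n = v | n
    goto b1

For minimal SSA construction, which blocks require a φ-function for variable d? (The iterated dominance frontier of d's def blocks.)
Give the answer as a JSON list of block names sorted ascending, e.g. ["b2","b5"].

Answer: ["b1"]

Working:
idom tree: b1←b0 b2←b1 b3←b1 b4←b1 b5←b3
Dom at joins:
  b1: preds {b0,b2,b5}: {b0} ∩ {b0,b1,b2} ∩ {b0,b1,b3,b5} = {b0}; idom=b0
  b4: preds {b2,b3}: {b0,b1,b2} ∩ {b0,b1,b3} = {b0,b1}; idom=b1

DF derivation:
  b1←b0: walk · to b0
  b1←b2: walk b2→b1 to b0
  b1←b5: walk b5→b3→b1 to b0
  b4←b2: walk b2 to b1
  b4←b3: walk b3 to b1
  b0 → ∅
  b1 → {b1}
  b2 → {b1,b4}
  b3 → {b1,b4}
  b4 → ∅
  b5 → {b1}

φ for d: defs {b1}
  DF⁺ = {b1}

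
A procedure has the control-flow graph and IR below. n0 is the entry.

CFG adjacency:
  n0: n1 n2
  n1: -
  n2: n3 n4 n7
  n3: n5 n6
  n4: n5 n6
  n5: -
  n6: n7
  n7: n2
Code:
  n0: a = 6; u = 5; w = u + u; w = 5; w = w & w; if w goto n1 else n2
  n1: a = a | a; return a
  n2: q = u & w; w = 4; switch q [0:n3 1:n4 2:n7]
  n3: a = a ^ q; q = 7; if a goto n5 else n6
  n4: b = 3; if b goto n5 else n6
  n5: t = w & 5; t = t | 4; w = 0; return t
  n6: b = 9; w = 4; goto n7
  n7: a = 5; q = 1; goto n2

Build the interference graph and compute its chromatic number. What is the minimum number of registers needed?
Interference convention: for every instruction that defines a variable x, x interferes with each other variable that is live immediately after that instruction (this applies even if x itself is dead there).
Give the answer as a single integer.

def/use:
  n0: {a,u,w} / ∅
  n1: {a} / {a}
  n2: {q,w} / {u,w}
  n3: {a,q} / {a,q}
  n4: {b} / ∅
  n5: {t,w} / {w}
  n6: {b,w} / ∅
  n7: {a,q} / ∅

Backward fixpoint:
  n0 li=∅ lo={a,u,w}
  n1 li={a} lo=∅
  n2 li={a,u,w} lo={a,q,u,w}
  n3 li={a,q,u,w} lo={u,w}
  n4 li={u,w} lo={u,w}
  n5 li={w} lo=∅
  n6 li={u} lo={u,w}
  n7 li={u,w} lo={a,u,w}

Interference:
  a — {q,u,w}
  b — {u,w}
  q — {a,u,w}
  t — {w}
  u — {a,b,q,w}
  w — {a,b,q,t,u}

Colouring:
  {a,q,u,w} pairwise interfere (4-clique) ⇒ χ ≥ 4
  4-colouring: r0={w}  r1={t,u}  r2={a,b}  r3={q}
  χ = 4

Answer: 4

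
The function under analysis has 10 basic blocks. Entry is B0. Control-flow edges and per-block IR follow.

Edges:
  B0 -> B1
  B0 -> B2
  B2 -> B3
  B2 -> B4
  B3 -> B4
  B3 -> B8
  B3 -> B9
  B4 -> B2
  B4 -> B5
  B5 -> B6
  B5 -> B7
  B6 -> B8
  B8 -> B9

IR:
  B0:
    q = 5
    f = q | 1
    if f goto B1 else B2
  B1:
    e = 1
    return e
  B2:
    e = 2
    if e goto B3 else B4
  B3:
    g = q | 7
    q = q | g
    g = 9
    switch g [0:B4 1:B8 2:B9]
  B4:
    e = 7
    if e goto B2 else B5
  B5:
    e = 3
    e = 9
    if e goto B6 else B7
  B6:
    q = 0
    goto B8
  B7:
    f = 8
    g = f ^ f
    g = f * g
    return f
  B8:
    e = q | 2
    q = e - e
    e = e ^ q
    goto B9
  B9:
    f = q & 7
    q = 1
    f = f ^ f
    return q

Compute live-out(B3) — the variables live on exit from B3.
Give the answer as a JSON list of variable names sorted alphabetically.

Answer: ["q"]

Derivation:
Block summaries:
  B0: def={f,q} ue=∅
  B1: def={e} ue=∅
  B2: def={e} ue=∅
  B3: def={g,q} ue={q}
  B4: def={e} ue=∅
  B5: def={e} ue=∅
  B6: def={q} ue=∅
  B7: def={f,g} ue=∅
  B8: def={e,q} ue={q}
  B9: def={f,q} ue={q}

Live sets:
  live B0: ∅→{q}
  live B1: ∅→∅
  live B2: {q}→{q}
  live B3: {q}→{q}
  live B4: {q}→{q}
  live B5: ∅→∅
  live B6: ∅→{q}
  live B7: ∅→∅
  live B8: {q}→{q}
  live B9: {q}→∅

live-out(B3) = ["q"]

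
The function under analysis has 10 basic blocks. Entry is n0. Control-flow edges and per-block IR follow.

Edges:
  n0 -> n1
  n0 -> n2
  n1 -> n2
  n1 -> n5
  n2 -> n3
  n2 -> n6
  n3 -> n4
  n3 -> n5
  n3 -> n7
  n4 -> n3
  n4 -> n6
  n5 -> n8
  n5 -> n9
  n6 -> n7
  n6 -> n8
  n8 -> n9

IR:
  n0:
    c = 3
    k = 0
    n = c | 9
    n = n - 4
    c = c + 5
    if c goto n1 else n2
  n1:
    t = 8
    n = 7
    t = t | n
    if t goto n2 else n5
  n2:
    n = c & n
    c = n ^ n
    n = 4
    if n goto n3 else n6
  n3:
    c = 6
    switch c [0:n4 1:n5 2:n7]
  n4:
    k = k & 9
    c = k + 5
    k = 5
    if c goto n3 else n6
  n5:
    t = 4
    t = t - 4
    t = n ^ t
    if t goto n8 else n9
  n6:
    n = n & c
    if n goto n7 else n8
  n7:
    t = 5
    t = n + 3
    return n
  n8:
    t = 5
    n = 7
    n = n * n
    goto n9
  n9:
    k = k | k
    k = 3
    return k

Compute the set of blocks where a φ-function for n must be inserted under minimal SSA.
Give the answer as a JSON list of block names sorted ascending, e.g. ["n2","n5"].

idom tree: n1←n0 n2←n0 n3←n2 n4←n3 n5←n0 n6←n2 n7←n2 n8←n0 n9←n0
Dom∩ at merges:
  n2: preds {n0,n1}: {n0} ∩ {n0,n1} = {n0}; idom=n0
  n3: preds {n2,n4}: {n0,n2} ∩ {n0,n2,n3,n4} = {n0,n2}; idom=n2
  n5: preds {n1,n3}: {n0,n1} ∩ {n0,n2,n3} = {n0}; idom=n0
  n6: preds {n2,n4}: {n0,n2} ∩ {n0,n2,n3,n4} = {n0,n2}; idom=n2
  n7: preds {n3,n6}: {n0,n2,n3} ∩ {n0,n2,n6} = {n0,n2}; idom=n2
  n8: preds {n5,n6}: {n0,n5} ∩ {n0,n2,n6} = {n0}; idom=n0
  n9: preds {n5,n8}: {n0,n5} ∩ {n0,n8} = {n0}; idom=n0

DF walk-up:
  n2←n0: walk · to n0
  n2←n1: walk n1 to n0
  n3←n2: walk · to n2
  n3←n4: walk n4→n3 to n2
  n5←n1: walk n1 to n0
  n5←n3: walk n3→n2 to n0
  n6←n2: walk · to n2
  n6←n4: walk n4→n3 to n2
  n7←n3: walk n3 to n2
  n7←n6: walk n6 to n2
  n8←n5: walk n5 to n0
  n8←n6: walk n6→n2 to n0
  n9←n5: walk n5 to n0
  n9←n8: walk n8 to n0
  n0: DF=∅
  n1: DF={n2,n5}
  n2: DF={n5,n8}
  n3: DF={n3,n5,n6,n7}
  n4: DF={n3,n6}
  n5: DF={n8,n9}
  n6: DF={n7,n8}
  n7: DF=∅
  n8: DF={n9}
  n9: DF=∅

φ for n: defs {n0,n1,n2,n6,n8}
  DF⁺ = {n2,n5,n7,n8,n9}

Answer: ["n2", "n5", "n7", "n8", "n9"]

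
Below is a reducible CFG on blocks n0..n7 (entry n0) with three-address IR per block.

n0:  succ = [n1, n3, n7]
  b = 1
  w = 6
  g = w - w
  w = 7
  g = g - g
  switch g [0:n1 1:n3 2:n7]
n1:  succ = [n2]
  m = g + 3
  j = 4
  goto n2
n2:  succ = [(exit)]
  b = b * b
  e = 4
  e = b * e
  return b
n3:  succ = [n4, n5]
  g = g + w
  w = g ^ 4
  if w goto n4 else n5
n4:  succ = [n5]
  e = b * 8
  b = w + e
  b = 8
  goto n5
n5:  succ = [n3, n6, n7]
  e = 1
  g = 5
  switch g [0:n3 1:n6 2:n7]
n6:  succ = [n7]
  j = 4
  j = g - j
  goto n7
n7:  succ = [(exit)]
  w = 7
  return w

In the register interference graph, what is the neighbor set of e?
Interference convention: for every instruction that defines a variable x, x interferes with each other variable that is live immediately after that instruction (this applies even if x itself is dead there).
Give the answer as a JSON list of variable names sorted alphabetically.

Block summaries:
  n0: def={b,g,w} ue=∅
  n1: def={j,m} ue={g}
  n2: def={b,e} ue={b}
  n3: def={g,w} ue={g,w}
  n4: def={b,e} ue={b,w}
  n5: def={e,g} ue=∅
  n6: def={j} ue={g}
  n7: def={w} ue=∅

Live sets:
  n0: in=∅ out={b,g,w}
  n1: in={b,g} out={b}
  n2: in={b} out=∅
  n3: in={b,g,w} out={b,w}
  n4: in={b,w} out={b,w}
  n5: in={b,w} out={b,g,w}
  n6: in={g} out=∅
  n7: in=∅ out=∅

Conflict graph:
  b: {e,g,j,m,w}
  e: {b,w}
  g: {b,j,w}
  j: {b,g}
  m: {b}
  w: {b,e,g}

N(e) = ["b", "w"]

Answer: ["b", "w"]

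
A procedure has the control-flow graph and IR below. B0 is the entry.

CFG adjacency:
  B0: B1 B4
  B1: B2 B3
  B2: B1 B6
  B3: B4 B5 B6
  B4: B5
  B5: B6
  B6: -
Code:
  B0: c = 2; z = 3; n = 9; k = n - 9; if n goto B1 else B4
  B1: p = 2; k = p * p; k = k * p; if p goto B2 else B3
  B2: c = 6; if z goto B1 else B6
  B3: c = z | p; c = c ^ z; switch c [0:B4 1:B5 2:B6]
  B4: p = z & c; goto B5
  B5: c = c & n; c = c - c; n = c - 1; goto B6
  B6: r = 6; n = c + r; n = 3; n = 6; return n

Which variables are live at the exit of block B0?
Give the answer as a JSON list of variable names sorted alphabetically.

Answer: ["c", "n", "z"]

Working:
Per-block:
  B0 def {c,k,n,z} use ∅
  B1 def {k,p} use ∅
  B2 def {c} use {z}
  B3 def {c} use {p,z}
  B4 def {p} use {c,z}
  B5 def {c,n} use {c,n}
  B6 def {n,r} use {c}

Backward fixpoint:
  B0 li=∅ lo={c,n,z}
  B1 li={n,z} lo={n,p,z}
  B2 li={n,z} lo={c,n,z}
  B3 li={n,p,z} lo={c,n,z}
  B4 li={c,n,z} lo={c,n}
  B5 li={c,n} lo={c}
  B6 li={c} lo=∅

live-out(B0) = ["c", "n", "z"]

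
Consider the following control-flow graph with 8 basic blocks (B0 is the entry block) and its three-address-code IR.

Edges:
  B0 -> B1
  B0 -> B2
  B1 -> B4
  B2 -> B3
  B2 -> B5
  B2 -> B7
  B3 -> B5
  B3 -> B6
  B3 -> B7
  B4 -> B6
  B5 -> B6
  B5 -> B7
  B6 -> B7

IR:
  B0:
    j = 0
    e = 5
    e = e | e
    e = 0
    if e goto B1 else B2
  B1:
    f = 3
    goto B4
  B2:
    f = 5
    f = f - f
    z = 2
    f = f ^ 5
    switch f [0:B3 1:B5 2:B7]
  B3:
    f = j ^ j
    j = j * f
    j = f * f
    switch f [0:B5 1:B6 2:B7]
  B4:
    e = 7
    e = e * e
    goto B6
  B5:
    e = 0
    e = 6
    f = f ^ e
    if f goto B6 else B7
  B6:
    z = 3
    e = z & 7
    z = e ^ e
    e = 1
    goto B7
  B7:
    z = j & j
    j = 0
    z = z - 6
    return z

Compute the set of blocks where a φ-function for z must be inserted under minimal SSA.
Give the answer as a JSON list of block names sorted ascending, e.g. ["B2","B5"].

Answer: ["B6", "B7"]

Working:
idom tree: B1←B0 B2←B0 B3←B2 B4←B1 B5←B2 B6←B0 B7←B0
Dom∩ at merges:
  B5: preds {B2,B3}: {B0,B2} ∩ {B0,B2,B3} = {B0,B2}; idom=B2
  B6: preds {B3,B4,B5}: {B0,B2,B3} ∩ {B0,B1,B4} ∩ {B0,B2,B5} = {B0}; idom=B0
  B7: preds {B2,B3,B5,B6}: {B0,B2} ∩ {B0,B2,B3} ∩ {B0,B2,B5} ∩ {B0,B6} = {B0}; idom=B0

DF derivation:
  join B5 pred B2: · stop@B2
  join B5 pred B3: B3 stop@B2
  join B6 pred B3: B3→B2 stop@B0
  join B6 pred B4: B4→B1 stop@B0
  join B6 pred B5: B5→B2 stop@B0
  join B7 pred B2: B2 stop@B0
  join B7 pred B3: B3→B2 stop@B0
  join B7 pred B5: B5→B2 stop@B0
  join B7 pred B6: B6 stop@B0
  DF(B0)=∅
  DF(B1)={B6}
  DF(B2)={B6,B7}
  DF(B3)={B5,B6,B7}
  DF(B4)={B6}
  DF(B5)={B6,B7}
  DF(B6)={B7}
  DF(B7)=∅

φ for z: defs {B2,B6,B7}
  DF⁺ = {B6,B7}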